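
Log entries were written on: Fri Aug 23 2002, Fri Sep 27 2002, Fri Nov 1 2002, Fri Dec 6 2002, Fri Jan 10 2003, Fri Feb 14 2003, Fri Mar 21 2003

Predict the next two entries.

Gaps between consecutive events: 35, 35, 35, 35, 35, 35 days — a constant 35-day interval.
Fri Mar 21 2003 + 35 days = Fri Apr 25 2003.
Fri Apr 25 2003 + 35 days = Fri May 30 2003.

Fri Apr 25 2003, Fri May 30 2003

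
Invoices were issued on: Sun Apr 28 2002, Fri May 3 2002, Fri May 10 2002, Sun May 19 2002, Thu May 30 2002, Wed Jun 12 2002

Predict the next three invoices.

The spacing grows by 2 each time: 5, 7, 9, 11, 13 days.
Next gap: 15 days. Wed Jun 12 2002 + 15 days = Thu Jun 27 2002.
Next gap: 17 days. Thu Jun 27 2002 + 17 days = Sun Jul 14 2002.
Next gap: 19 days. Sun Jul 14 2002 + 19 days = Fri Aug 2 2002.

Thu Jun 27 2002, Sun Jul 14 2002, Fri Aug 2 2002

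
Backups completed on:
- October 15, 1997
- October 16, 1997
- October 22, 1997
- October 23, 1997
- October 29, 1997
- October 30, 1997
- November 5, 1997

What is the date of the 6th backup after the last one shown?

The gap pattern 1, 6, 1, 6, 1, 6 repeats every 2 events.
These are the Wednesdays and Thursdays of each week.
Next Thursday: November 6, 1997.
The following Wednesday is November 12, 1997.
Next Thursday: November 13, 1997.
Next Wednesday: November 19, 1997.
Next Thursday: November 20, 1997.
The following Wednesday is November 26, 1997.

November 26, 1997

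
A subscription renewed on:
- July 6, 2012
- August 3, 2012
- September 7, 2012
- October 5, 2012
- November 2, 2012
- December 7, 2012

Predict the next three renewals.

January 4, 2013; February 1, 2013; March 1, 2013

Gaps: 28, 35, 28, 28, 35 days — a mix of 28 and 35. Every date is a Friday.
Each is the 1st Friday of its month.
January 2013 — 1st Friday is January 4, 2013.
February 2013 — 1st Friday is February 1, 2013.
March 2013 — 1st Friday is March 1, 2013.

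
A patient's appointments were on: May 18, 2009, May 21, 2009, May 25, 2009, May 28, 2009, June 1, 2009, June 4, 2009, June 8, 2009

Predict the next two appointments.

June 11, 2009; June 15, 2009

Gaps: 3, 4, 3, 4, 3, 4 days — not constant, but cyclic with period 2.
The events fall on every Monday and Thursday.
The following Thursday is June 11, 2009.
The following Monday is June 15, 2009.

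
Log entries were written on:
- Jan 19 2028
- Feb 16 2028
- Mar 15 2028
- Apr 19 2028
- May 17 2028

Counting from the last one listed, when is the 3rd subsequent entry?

Aug 16 2028

These are Wednesdays at 28- or 35-day spacing (28, 28, 35, 28).
The pattern: 3rd Wednesday of the month.
3rd Wednesday of June 2028: Jun 21 2028.
3rd Wednesday of July 2028: Jul 19 2028.
3rd Wednesday of August 2028: Aug 16 2028.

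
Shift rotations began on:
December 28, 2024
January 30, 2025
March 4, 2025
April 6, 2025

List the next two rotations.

May 9, 2025; June 11, 2025

The spacing is 33, 33, 33 days — always 33 days.
April 6, 2025 + 33 days = May 9, 2025.
May 9, 2025 + 33 days = June 11, 2025.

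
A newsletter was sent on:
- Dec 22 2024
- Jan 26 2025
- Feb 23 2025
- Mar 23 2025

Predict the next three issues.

Apr 27 2025, May 25 2025, Jun 22 2025

These are Sundays at 28- or 35-day spacing (35, 28, 28).
The pattern: 4th Sunday of the month.
4th Sunday of April 2025: Apr 27 2025.
May 2025 — 4th Sunday is May 25 2025.
June 2025 — 4th Sunday is Jun 22 2025.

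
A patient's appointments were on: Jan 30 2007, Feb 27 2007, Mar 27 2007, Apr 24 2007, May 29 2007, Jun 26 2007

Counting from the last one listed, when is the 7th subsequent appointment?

All Tuesdays; the gaps (28, 28, 28, 35, 28) vary with month length.
This is the last Tuesday of each month.
July 2007 ends with Tuesday Jul 31 2007.
Last Tuesday of August 2007: Aug 28 2007.
September 2007 ends with Tuesday Sep 25 2007.
Last Tuesday of October 2007: Oct 30 2007.
November 2007 ends with Tuesday Nov 27 2007.
Last Tuesday of December 2007: Dec 25 2007.
January 2008 ends with Tuesday Jan 29 2008.

Jan 29 2008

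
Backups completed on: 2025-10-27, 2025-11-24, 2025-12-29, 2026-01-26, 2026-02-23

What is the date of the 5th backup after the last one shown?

Every date is a Monday; gaps 28, 35, 28, 28 days.
Each is the last Monday of its month (at least one falls on the 29th or later, ruling out '4th Monday').
March 2026 ends with Monday 2026-03-30.
April 2026 ends with Monday 2026-04-27.
Last Monday of May 2026: 2026-05-25.
Last Monday of June 2026: 2026-06-29.
July 2026 ends with Monday 2026-07-27.

2026-07-27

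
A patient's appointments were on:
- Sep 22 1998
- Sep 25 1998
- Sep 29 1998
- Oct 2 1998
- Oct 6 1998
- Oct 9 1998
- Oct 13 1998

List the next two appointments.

The gap pattern 3, 4, 3, 4, 3, 4 repeats every 2 events.
These are the Tuesdays and Fridays of each week.
Next Friday: Oct 16 1998.
The following Tuesday is Oct 20 1998.

Oct 16 1998, Oct 20 1998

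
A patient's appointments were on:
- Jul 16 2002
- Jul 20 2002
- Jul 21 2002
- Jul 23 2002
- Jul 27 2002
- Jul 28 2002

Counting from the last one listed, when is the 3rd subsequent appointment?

The gap pattern 4, 1, 2, 4, 1 repeats every 3 events.
These are the Tuesdays, Saturdays and Sundays of each week.
The following Tuesday is Jul 30 2002.
Next Saturday: Aug 3 2002.
The following Sunday is Aug 4 2002.

Aug 4 2002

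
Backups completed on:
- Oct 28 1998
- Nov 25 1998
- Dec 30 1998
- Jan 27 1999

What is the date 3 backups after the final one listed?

Apr 28 1999

These are Wednesdays with 28, 35, 28-day gaps.
Each is the final Wednesday of its month — Dec 30 1998 is past the 28th, so '4th Wednesday' doesn't fit.
February 1999 ends with Wednesday Feb 24 1999.
March 1999 ends with Wednesday Mar 31 1999.
Last Wednesday of April 1999: Apr 28 1999.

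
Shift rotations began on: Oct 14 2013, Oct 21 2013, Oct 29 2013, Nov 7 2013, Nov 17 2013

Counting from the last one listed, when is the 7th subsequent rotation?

Intervals are 7, 8, 9, 10 days — an arithmetic progression with common difference 1.
Next gap: 11 days. Nov 17 2013 + 11 days = Nov 28 2013.
Next gap: 12 days. Nov 28 2013 + 12 days = Dec 10 2013.
Next gap: 13 days. Dec 10 2013 + 13 days = Dec 23 2013.
Next gap: 14 days. Dec 23 2013 + 14 days = Jan 6 2014.
Next gap: 15 days. Jan 6 2014 + 15 days = Jan 21 2014.
Next gap: 16 days. Jan 21 2014 + 16 days = Feb 6 2014.
Next gap: 17 days. Feb 6 2014 + 17 days = Feb 23 2014.

Feb 23 2014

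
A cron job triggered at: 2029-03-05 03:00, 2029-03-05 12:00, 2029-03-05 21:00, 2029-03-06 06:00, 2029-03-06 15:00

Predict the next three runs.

2029-03-07 00:00, 2029-03-07 09:00, 2029-03-07 18:00

The interval is a steady 9 hours (9, 9, 9, 9).
2029-03-06 15:00 + 9 h = 2029-03-07 00:00.
2029-03-07 00:00 + 9 h = 2029-03-07 09:00.
2029-03-07 09:00 + 9 h = 2029-03-07 18:00.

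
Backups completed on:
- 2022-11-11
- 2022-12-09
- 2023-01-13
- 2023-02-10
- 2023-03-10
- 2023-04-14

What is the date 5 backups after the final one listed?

Gaps: 28, 35, 28, 28, 35 days — a mix of 28 and 35. Every date is a Friday.
Each is the 2nd Friday of its month.
2nd Friday of May 2023: 2023-05-12.
2nd Friday of June 2023: 2023-06-09.
2nd Friday of July 2023: 2023-07-14.
August 2023 — 2nd Friday is 2023-08-11.
2nd Friday of September 2023: 2023-09-08.

2023-09-08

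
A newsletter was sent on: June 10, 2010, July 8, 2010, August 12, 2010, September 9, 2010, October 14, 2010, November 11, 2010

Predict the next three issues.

December 9, 2010; January 13, 2011; February 10, 2011

All dates are Thursdays, 28, 35, 28, 35, 28 days apart.
Specifically, the 2nd Thursday of each month.
2nd Thursday of December 2010: December 9, 2010.
January 2011 — 2nd Thursday is January 13, 2011.
February 2011 — 2nd Thursday is February 10, 2011.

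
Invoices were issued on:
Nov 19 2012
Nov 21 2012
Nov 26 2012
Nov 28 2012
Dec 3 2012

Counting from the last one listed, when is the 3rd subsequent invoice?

Dec 12 2012

Every event lands on a Monday or Wednesday (gaps cycle 2, 5, 2, 5).
So the schedule is: every Monday and Wednesday.
Next Wednesday: Dec 5 2012.
The following Monday is Dec 10 2012.
Next Wednesday: Dec 12 2012.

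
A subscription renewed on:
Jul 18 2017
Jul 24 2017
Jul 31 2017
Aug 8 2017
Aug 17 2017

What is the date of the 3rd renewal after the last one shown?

Sep 19 2017

Intervals are 6, 7, 8, 9 days — an arithmetic progression with common difference 1.
Next gap: 10 days. Aug 17 2017 + 10 days = Aug 27 2017.
Next gap: 11 days. Aug 27 2017 + 11 days = Sep 7 2017.
Next gap: 12 days. Sep 7 2017 + 12 days = Sep 19 2017.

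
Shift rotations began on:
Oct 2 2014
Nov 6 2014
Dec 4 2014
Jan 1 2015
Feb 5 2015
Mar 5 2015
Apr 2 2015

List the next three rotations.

May 7 2015, Jun 4 2015, Jul 2 2015

Gaps: 35, 28, 28, 35, 28, 28 days — a mix of 28 and 35. Every date is a Thursday.
Each is the 1st Thursday of its month.
May 2015 — 1st Thursday is May 7 2015.
1st Thursday of June 2015: Jun 4 2015.
July 2015 — 1st Thursday is Jul 2 2015.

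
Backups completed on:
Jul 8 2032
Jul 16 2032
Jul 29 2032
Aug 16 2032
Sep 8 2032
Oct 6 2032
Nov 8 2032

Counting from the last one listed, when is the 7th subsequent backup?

The spacing grows by 5 each time: 8, 13, 18, 23, 28, 33 days.
Next gap: 38 days. Nov 8 2032 + 38 days = Dec 16 2032.
Next gap: 43 days. Dec 16 2032 + 43 days = Jan 28 2033.
Next gap: 48 days. Jan 28 2033 + 48 days = Mar 17 2033.
Next gap: 53 days. Mar 17 2033 + 53 days = May 9 2033.
Next gap: 58 days. May 9 2033 + 58 days = Jul 6 2033.
Next gap: 63 days. Jul 6 2033 + 63 days = Sep 7 2033.
Next gap: 68 days. Sep 7 2033 + 68 days = Nov 14 2033.

Nov 14 2033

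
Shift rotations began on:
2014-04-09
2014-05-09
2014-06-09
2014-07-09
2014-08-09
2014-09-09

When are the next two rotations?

2014-10-09, 2014-11-09

The day-of-month is always 9 (30, 31, 30, 31, 31 days between events).
So this recurs on the 9th of each month.
Next: October 2014 → 2014-10-09.
Next: November 2014 → 2014-11-09.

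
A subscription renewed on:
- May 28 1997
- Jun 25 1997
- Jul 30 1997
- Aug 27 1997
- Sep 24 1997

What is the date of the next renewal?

Every date is a Wednesday; gaps 28, 35, 28, 28 days.
Each is the last Wednesday of its month (at least one falls on the 29th or later, ruling out '4th Wednesday').
October 1997 ends with Wednesday Oct 29 1997.

Oct 29 1997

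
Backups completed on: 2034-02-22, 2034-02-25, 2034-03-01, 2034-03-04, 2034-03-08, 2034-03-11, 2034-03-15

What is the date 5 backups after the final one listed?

2034-04-01

Every event lands on a Wednesday or Saturday (gaps cycle 3, 4, 3, 4, 3, 4).
So the schedule is: every Wednesday and Saturday.
The following Saturday is 2034-03-18.
The following Wednesday is 2034-03-22.
Next Saturday: 2034-03-25.
The following Wednesday is 2034-03-29.
The following Saturday is 2034-04-01.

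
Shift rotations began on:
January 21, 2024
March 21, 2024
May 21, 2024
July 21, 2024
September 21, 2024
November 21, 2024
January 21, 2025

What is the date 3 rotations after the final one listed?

July 21, 2025

The day-of-month is always 21 (60, 61, 61, 62, 61, 61 days between events).
So this recurs on the 21st of every 2 months.
March 2025: March 21, 2025.
Next: May 2025 → May 21, 2025.
Next: July 2025 → July 21, 2025.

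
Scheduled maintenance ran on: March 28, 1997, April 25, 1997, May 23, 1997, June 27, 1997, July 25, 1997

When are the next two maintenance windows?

All dates are Fridays, 28, 28, 35, 28 days apart.
Specifically, the 4th Friday of each month.
August 1997 — 4th Friday is August 22, 1997.
4th Friday of September 1997: September 26, 1997.

August 22, 1997; September 26, 1997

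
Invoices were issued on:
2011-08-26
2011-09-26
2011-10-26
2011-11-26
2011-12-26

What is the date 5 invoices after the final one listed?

2012-05-26

Each date is the 26th; the gaps (31, 30, 31, 30) track the month lengths.
The rule is the 26th of each month.
Next: January 2012 → 2012-01-26.
Next: February 2012 → 2012-02-26.
Next: March 2012 → 2012-03-26.
Next: April 2012 → 2012-04-26.
May 2012: 2012-05-26.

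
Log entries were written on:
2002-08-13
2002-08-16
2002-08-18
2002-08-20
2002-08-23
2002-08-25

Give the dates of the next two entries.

Every event lands on a Tuesday or Friday or Sunday (gaps cycle 3, 2, 2, 3, 2).
So the schedule is: every Tuesday, Friday and Sunday.
The following Tuesday is 2002-08-27.
The following Friday is 2002-08-30.

2002-08-27, 2002-08-30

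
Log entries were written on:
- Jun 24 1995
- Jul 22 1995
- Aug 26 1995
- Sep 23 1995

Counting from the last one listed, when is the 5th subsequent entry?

Feb 24 1996

Gaps: 28, 35, 28 days — a mix of 28 and 35. Every date is a Saturday.
Each is the 4th Saturday of its month.
4th Saturday of October 1995: Oct 28 1995.
4th Saturday of November 1995: Nov 25 1995.
4th Saturday of December 1995: Dec 23 1995.
4th Saturday of January 1996: Jan 27 1996.
4th Saturday of February 1996: Feb 24 1996.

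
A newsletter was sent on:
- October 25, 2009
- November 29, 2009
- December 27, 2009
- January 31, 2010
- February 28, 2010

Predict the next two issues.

These are Sundays with 35, 28, 35, 28-day gaps.
Each is the final Sunday of its month — November 29, 2009 is past the 28th, so '4th Sunday' doesn't fit.
Last Sunday of March 2010: March 28, 2010.
Last Sunday of April 2010: April 25, 2010.

March 28, 2010; April 25, 2010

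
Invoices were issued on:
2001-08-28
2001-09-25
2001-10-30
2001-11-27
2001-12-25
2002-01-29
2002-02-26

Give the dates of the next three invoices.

Every date is a Tuesday; gaps 28, 35, 28, 28, 35, 28 days.
Each is the last Tuesday of its month (at least one falls on the 29th or later, ruling out '4th Tuesday').
Last Tuesday of March 2002: 2002-03-26.
April 2002 ends with Tuesday 2002-04-30.
May 2002 ends with Tuesday 2002-05-28.

2002-03-26, 2002-04-30, 2002-05-28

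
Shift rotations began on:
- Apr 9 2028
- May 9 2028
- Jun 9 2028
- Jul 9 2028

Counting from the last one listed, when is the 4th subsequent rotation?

Nov 9 2028

The day-of-month is always 9 (30, 31, 30 days between events).
So this recurs on the 9th of each month.
Next: August 2028 → Aug 9 2028.
Next: September 2028 → Sep 9 2028.
October 2028: Oct 9 2028.
November 2028: Nov 9 2028.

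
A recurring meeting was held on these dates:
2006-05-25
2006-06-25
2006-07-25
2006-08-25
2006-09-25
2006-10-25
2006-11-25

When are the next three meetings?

The day-of-month is always 25 (31, 30, 31, 31, 30, 31 days between events).
So this recurs on the 25th of each month.
Next: December 2006 → 2006-12-25.
January 2007: 2007-01-25.
February 2007: 2007-02-25.

2006-12-25, 2007-01-25, 2007-02-25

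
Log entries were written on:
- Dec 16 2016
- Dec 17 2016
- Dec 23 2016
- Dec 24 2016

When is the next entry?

Every event lands on a Friday or Saturday (gaps cycle 1, 6, 1).
So the schedule is: every Friday and Saturday.
Next Friday: Dec 30 2016.

Dec 30 2016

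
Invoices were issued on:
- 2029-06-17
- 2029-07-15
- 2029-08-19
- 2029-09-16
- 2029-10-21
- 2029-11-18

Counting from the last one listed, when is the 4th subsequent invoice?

Gaps: 28, 35, 28, 35, 28 days — a mix of 28 and 35. Every date is a Sunday.
Each is the 3rd Sunday of its month.
3rd Sunday of December 2029: 2029-12-16.
January 2030 — 3rd Sunday is 2030-01-20.
February 2030 — 3rd Sunday is 2030-02-17.
3rd Sunday of March 2030: 2030-03-17.

2030-03-17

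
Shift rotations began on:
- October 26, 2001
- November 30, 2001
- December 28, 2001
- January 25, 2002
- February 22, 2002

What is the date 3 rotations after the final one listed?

May 31, 2002

Every date is a Friday; gaps 35, 28, 28, 28 days.
Each is the last Friday of its month (at least one falls on the 29th or later, ruling out '4th Friday').
Last Friday of March 2002: March 29, 2002.
April 2002 ends with Friday April 26, 2002.
May 2002 ends with Friday May 31, 2002.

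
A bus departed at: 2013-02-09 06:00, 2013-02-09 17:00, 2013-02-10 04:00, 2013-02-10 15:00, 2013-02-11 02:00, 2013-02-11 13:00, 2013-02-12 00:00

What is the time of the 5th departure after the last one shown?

2013-02-14 07:00

The interval is a steady 11 hours (11, 11, 11, 11, 11, 11).
2013-02-12 00:00 + 11 h = 2013-02-12 11:00.
2013-02-12 11:00 + 11 h = 2013-02-12 22:00.
2013-02-12 22:00 + 11 h = 2013-02-13 09:00.
2013-02-13 09:00 + 11 h = 2013-02-13 20:00.
2013-02-13 20:00 + 11 h = 2013-02-14 07:00.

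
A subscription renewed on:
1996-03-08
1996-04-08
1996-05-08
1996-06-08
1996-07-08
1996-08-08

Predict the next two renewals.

1996-09-08, 1996-10-08

Gaps: 31, 30, 31, 30, 31 days — not constant. Every event is on the 8th of the month.
Pattern: the 8th of each month.
September 1996: 1996-09-08.
Next: October 1996 → 1996-10-08.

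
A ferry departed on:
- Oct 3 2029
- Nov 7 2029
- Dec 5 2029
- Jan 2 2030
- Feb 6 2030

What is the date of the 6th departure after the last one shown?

Aug 7 2030

These are Wednesdays at 28- or 35-day spacing (35, 28, 28, 35).
The pattern: 1st Wednesday of the month.
March 2030 — 1st Wednesday is Mar 6 2030.
1st Wednesday of April 2030: Apr 3 2030.
1st Wednesday of May 2030: May 1 2030.
1st Wednesday of June 2030: Jun 5 2030.
1st Wednesday of July 2030: Jul 3 2030.
August 2030 — 1st Wednesday is Aug 7 2030.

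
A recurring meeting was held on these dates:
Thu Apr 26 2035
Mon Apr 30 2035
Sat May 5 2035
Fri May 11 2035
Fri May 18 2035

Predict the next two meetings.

Intervals are 4, 5, 6, 7 days — an arithmetic progression with common difference 1.
Next gap: 8 days. Fri May 18 2035 + 8 days = Sat May 26 2035.
Next gap: 9 days. Sat May 26 2035 + 9 days = Mon Jun 4 2035.

Sat May 26 2035, Mon Jun 4 2035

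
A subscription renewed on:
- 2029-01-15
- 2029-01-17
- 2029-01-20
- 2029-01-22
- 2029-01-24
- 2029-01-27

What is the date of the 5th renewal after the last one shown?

2029-02-07

The gap pattern 2, 3, 2, 2, 3 repeats every 3 events.
These are the Mondays, Wednesdays and Saturdays of each week.
The following Monday is 2029-01-29.
Next Wednesday: 2029-01-31.
Next Saturday: 2029-02-03.
Next Monday: 2029-02-05.
Next Wednesday: 2029-02-07.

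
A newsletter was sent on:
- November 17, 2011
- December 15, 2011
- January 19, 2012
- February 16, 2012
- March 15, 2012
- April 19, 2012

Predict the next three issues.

May 17, 2012; June 21, 2012; July 19, 2012

Gaps: 28, 35, 28, 28, 35 days — a mix of 28 and 35. Every date is a Thursday.
Each is the 3rd Thursday of its month.
May 2012 — 3rd Thursday is May 17, 2012.
3rd Thursday of June 2012: June 21, 2012.
3rd Thursday of July 2012: July 19, 2012.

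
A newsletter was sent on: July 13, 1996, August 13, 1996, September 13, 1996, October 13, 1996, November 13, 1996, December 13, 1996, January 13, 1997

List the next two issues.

Each date is the 13th; the gaps (31, 31, 30, 31, 30, 31) track the month lengths.
The rule is the 13th of each month.
February 1997: February 13, 1997.
Next: March 1997 → March 13, 1997.

February 13, 1997; March 13, 1997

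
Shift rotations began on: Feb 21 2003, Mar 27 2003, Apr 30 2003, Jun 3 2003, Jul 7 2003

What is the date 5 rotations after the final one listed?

Dec 24 2003

Every event comes 34 days after the last (34, 34, 34, 34).
Jul 7 2003 + 34 days = Aug 10 2003.
Aug 10 2003 + 34 days = Sep 13 2003.
Sep 13 2003 + 34 days = Oct 17 2003.
Oct 17 2003 + 34 days = Nov 20 2003.
Nov 20 2003 + 34 days = Dec 24 2003.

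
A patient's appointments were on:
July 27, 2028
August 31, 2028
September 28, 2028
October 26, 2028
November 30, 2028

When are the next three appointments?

All Thursdays; the gaps (35, 28, 28, 35) vary with month length.
This is the last Thursday of each month.
December 2028 ends with Thursday December 28, 2028.
Last Thursday of January 2029: January 25, 2029.
February 2029 ends with Thursday February 22, 2029.

December 28, 2028; January 25, 2029; February 22, 2029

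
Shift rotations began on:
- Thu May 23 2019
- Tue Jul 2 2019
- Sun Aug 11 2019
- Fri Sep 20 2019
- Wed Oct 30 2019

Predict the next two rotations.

Mon Dec 9 2019, Sat Jan 18 2020

Every event comes 40 days after the last (40, 40, 40, 40).
Wed Oct 30 2019 + 40 days = Mon Dec 9 2019.
Mon Dec 9 2019 + 40 days = Sat Jan 18 2020.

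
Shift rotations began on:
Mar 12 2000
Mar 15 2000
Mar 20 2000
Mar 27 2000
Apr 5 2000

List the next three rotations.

Apr 16 2000, Apr 29 2000, May 14 2000

Intervals are 3, 5, 7, 9 days — an arithmetic progression with common difference 2.
Next gap: 11 days. Apr 5 2000 + 11 days = Apr 16 2000.
Next gap: 13 days. Apr 16 2000 + 13 days = Apr 29 2000.
Next gap: 15 days. Apr 29 2000 + 15 days = May 14 2000.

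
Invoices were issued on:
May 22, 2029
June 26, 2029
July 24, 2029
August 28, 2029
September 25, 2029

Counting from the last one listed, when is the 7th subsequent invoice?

April 23, 2030

All dates are Tuesdays, 35, 28, 35, 28 days apart.
Specifically, the 4th Tuesday of each month.
October 2029 — 4th Tuesday is October 23, 2029.
4th Tuesday of November 2029: November 27, 2029.
4th Tuesday of December 2029: December 25, 2029.
4th Tuesday of January 2030: January 22, 2030.
4th Tuesday of February 2030: February 26, 2030.
March 2030 — 4th Tuesday is March 26, 2030.
4th Tuesday of April 2030: April 23, 2030.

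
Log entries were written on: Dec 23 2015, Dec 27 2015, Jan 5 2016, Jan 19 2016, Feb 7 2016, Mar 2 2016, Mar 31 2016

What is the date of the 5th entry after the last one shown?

Gaps: 4, 9, 14, 19, 24, 29 days — each gap is 5 larger than the previous one.
Next gap: 34 days. Mar 31 2016 + 34 days = May 4 2016.
Next gap: 39 days. May 4 2016 + 39 days = Jun 12 2016.
Next gap: 44 days. Jun 12 2016 + 44 days = Jul 26 2016.
Next gap: 49 days. Jul 26 2016 + 49 days = Sep 13 2016.
Next gap: 54 days. Sep 13 2016 + 54 days = Nov 6 2016.

Nov 6 2016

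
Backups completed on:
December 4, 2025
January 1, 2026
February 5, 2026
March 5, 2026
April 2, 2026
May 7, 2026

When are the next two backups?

Gaps: 28, 35, 28, 28, 35 days — a mix of 28 and 35. Every date is a Thursday.
Each is the 1st Thursday of its month.
June 2026 — 1st Thursday is June 4, 2026.
July 2026 — 1st Thursday is July 2, 2026.

June 4, 2026; July 2, 2026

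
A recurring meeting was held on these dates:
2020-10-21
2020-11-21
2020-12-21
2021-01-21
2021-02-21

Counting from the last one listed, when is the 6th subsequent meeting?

2021-08-21

Gaps: 31, 30, 31, 31 days — not constant. Every event is on the 21st of the month.
Pattern: the 21st of each month.
March 2021: 2021-03-21.
April 2021: 2021-04-21.
Next: May 2021 → 2021-05-21.
Next: June 2021 → 2021-06-21.
July 2021: 2021-07-21.
Next: August 2021 → 2021-08-21.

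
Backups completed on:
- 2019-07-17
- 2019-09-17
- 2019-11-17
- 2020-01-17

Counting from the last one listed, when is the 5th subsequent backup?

The day-of-month is always 17 (62, 61, 61 days between events).
So this recurs on the 17th of every 2 months.
March 2020: 2020-03-17.
May 2020: 2020-05-17.
July 2020: 2020-07-17.
Next: September 2020 → 2020-09-17.
Next: November 2020 → 2020-11-17.

2020-11-17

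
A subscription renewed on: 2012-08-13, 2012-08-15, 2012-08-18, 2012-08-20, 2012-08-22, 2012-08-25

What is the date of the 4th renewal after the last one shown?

2012-09-03

The gap pattern 2, 3, 2, 2, 3 repeats every 3 events.
These are the Mondays, Wednesdays and Saturdays of each week.
The following Monday is 2012-08-27.
Next Wednesday: 2012-08-29.
The following Saturday is 2012-09-01.
Next Monday: 2012-09-03.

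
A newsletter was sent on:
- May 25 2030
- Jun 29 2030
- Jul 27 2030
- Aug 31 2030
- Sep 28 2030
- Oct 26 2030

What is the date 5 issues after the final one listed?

Mar 29 2031

All Saturdays; the gaps (35, 28, 35, 28, 28) vary with month length.
This is the last Saturday of each month.
Last Saturday of November 2030: Nov 30 2030.
December 2030 ends with Saturday Dec 28 2030.
Last Saturday of January 2031: Jan 25 2031.
Last Saturday of February 2031: Feb 22 2031.
March 2031 ends with Saturday Mar 29 2031.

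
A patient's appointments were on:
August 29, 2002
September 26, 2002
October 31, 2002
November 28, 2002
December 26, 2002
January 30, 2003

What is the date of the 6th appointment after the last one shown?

All Thursdays; the gaps (28, 35, 28, 28, 35) vary with month length.
This is the last Thursday of each month.
Last Thursday of February 2003: February 27, 2003.
March 2003 ends with Thursday March 27, 2003.
April 2003 ends with Thursday April 24, 2003.
Last Thursday of May 2003: May 29, 2003.
June 2003 ends with Thursday June 26, 2003.
Last Thursday of July 2003: July 31, 2003.

July 31, 2003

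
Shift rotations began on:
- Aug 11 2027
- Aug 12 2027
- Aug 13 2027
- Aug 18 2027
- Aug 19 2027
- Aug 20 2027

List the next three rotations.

Every event lands on a Wednesday or Thursday or Friday (gaps cycle 1, 1, 5, 1, 1).
So the schedule is: every Wednesday, Thursday and Friday.
The following Wednesday is Aug 25 2027.
Next Thursday: Aug 26 2027.
Next Friday: Aug 27 2027.

Aug 25 2027, Aug 26 2027, Aug 27 2027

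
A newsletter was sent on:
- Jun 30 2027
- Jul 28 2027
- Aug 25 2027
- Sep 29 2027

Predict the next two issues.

All Wednesdays; the gaps (28, 28, 35) vary with month length.
This is the last Wednesday of each month.
October 2027 ends with Wednesday Oct 27 2027.
Last Wednesday of November 2027: Nov 24 2027.

Oct 27 2027, Nov 24 2027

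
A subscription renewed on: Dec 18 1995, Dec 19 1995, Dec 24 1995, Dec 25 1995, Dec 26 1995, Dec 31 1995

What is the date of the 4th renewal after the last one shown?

Jan 8 1996

Every event lands on a Monday or Tuesday or Sunday (gaps cycle 1, 5, 1, 1, 5).
So the schedule is: every Monday, Tuesday and Sunday.
Next Monday: Jan 1 1996.
Next Tuesday: Jan 2 1996.
Next Sunday: Jan 7 1996.
Next Monday: Jan 8 1996.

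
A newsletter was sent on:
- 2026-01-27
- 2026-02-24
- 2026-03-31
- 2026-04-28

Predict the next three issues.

All Tuesdays; the gaps (28, 35, 28) vary with month length.
This is the last Tuesday of each month.
Last Tuesday of May 2026: 2026-05-26.
Last Tuesday of June 2026: 2026-06-30.
Last Tuesday of July 2026: 2026-07-28.

2026-05-26, 2026-06-30, 2026-07-28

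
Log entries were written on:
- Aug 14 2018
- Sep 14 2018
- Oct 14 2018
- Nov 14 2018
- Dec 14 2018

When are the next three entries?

The day-of-month is always 14 (31, 30, 31, 30 days between events).
So this recurs on the 14th of each month.
Next: January 2019 → Jan 14 2019.
February 2019: Feb 14 2019.
Next: March 2019 → Mar 14 2019.

Jan 14 2019, Feb 14 2019, Mar 14 2019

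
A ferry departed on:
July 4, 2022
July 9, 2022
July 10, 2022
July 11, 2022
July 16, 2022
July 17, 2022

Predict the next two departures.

July 18, 2022; July 23, 2022

The gap pattern 5, 1, 1, 5, 1 repeats every 3 events.
These are the Mondays, Saturdays and Sundays of each week.
Next Monday: July 18, 2022.
The following Saturday is July 23, 2022.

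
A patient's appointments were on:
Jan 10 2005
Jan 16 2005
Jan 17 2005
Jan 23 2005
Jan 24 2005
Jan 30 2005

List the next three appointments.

The gap pattern 6, 1, 6, 1, 6 repeats every 2 events.
These are the Mondays and Sundays of each week.
The following Monday is Jan 31 2005.
Next Sunday: Feb 6 2005.
The following Monday is Feb 7 2005.

Jan 31 2005, Feb 6 2005, Feb 7 2005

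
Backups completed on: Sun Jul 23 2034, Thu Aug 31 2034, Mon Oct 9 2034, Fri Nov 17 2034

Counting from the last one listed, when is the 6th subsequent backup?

Every event comes 39 days after the last (39, 39, 39).
Fri Nov 17 2034 + 39 days = Tue Dec 26 2034.
Tue Dec 26 2034 + 39 days = Sat Feb 3 2035.
Sat Feb 3 2035 + 39 days = Wed Mar 14 2035.
Wed Mar 14 2035 + 39 days = Sun Apr 22 2035.
Sun Apr 22 2035 + 39 days = Thu May 31 2035.
Thu May 31 2035 + 39 days = Mon Jul 9 2035.

Mon Jul 9 2035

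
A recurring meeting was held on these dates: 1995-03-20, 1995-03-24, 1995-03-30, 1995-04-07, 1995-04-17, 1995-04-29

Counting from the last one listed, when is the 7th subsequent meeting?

1995-09-16

Gaps: 4, 6, 8, 10, 12 days — each gap is 2 larger than the previous one.
Next gap: 14 days. 1995-04-29 + 14 days = 1995-05-13.
Next gap: 16 days. 1995-05-13 + 16 days = 1995-05-29.
Next gap: 18 days. 1995-05-29 + 18 days = 1995-06-16.
Next gap: 20 days. 1995-06-16 + 20 days = 1995-07-06.
Next gap: 22 days. 1995-07-06 + 22 days = 1995-07-28.
Next gap: 24 days. 1995-07-28 + 24 days = 1995-08-21.
Next gap: 26 days. 1995-08-21 + 26 days = 1995-09-16.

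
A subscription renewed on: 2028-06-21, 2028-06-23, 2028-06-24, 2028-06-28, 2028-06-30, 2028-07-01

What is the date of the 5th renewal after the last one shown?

Every event lands on a Wednesday or Friday or Saturday (gaps cycle 2, 1, 4, 2, 1).
So the schedule is: every Wednesday, Friday and Saturday.
Next Wednesday: 2028-07-05.
The following Friday is 2028-07-07.
The following Saturday is 2028-07-08.
The following Wednesday is 2028-07-12.
The following Friday is 2028-07-14.

2028-07-14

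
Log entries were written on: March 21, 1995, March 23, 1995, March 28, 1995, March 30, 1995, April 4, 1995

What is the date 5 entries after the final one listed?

Every event lands on a Tuesday or Thursday (gaps cycle 2, 5, 2, 5).
So the schedule is: every Tuesday and Thursday.
Next Thursday: April 6, 1995.
The following Tuesday is April 11, 1995.
Next Thursday: April 13, 1995.
Next Tuesday: April 18, 1995.
The following Thursday is April 20, 1995.

April 20, 1995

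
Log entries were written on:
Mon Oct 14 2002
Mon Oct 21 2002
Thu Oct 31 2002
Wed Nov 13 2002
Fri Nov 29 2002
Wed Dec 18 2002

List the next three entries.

The spacing grows by 3 each time: 7, 10, 13, 16, 19 days.
Next gap: 22 days. Wed Dec 18 2002 + 22 days = Thu Jan 9 2003.
Next gap: 25 days. Thu Jan 9 2003 + 25 days = Mon Feb 3 2003.
Next gap: 28 days. Mon Feb 3 2003 + 28 days = Mon Mar 3 2003.

Thu Jan 9 2003, Mon Feb 3 2003, Mon Mar 3 2003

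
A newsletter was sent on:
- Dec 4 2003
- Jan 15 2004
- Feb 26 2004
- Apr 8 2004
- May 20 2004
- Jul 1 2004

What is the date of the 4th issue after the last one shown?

The spacing is 42, 42, 42, 42, 42 days — always 42 days.
Jul 1 2004 + 42 days = Aug 12 2004.
Aug 12 2004 + 42 days = Sep 23 2004.
Sep 23 2004 + 42 days = Nov 4 2004.
Nov 4 2004 + 42 days = Dec 16 2004.

Dec 16 2004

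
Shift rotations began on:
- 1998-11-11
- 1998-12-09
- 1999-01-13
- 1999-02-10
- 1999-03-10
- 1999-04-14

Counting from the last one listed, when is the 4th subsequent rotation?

1999-08-11

All dates are Wednesdays, 28, 35, 28, 28, 35 days apart.
Specifically, the 2nd Wednesday of each month.
2nd Wednesday of May 1999: 1999-05-12.
June 1999 — 2nd Wednesday is 1999-06-09.
July 1999 — 2nd Wednesday is 1999-07-14.
2nd Wednesday of August 1999: 1999-08-11.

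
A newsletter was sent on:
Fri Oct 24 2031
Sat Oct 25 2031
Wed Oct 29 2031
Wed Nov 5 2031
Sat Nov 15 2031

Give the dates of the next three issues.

Gaps: 1, 4, 7, 10 days — each gap is 3 larger than the previous one.
Next gap: 13 days. Sat Nov 15 2031 + 13 days = Fri Nov 28 2031.
Next gap: 16 days. Fri Nov 28 2031 + 16 days = Sun Dec 14 2031.
Next gap: 19 days. Sun Dec 14 2031 + 19 days = Fri Jan 2 2032.

Fri Nov 28 2031, Sun Dec 14 2031, Fri Jan 2 2032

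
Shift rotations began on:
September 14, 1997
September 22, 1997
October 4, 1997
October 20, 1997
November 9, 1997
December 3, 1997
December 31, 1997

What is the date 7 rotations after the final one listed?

Intervals are 8, 12, 16, 20, 24, 28 days — an arithmetic progression with common difference 4.
Next gap: 32 days. December 31, 1997 + 32 days = February 1, 1998.
Next gap: 36 days. February 1, 1998 + 36 days = March 9, 1998.
Next gap: 40 days. March 9, 1998 + 40 days = April 18, 1998.
Next gap: 44 days. April 18, 1998 + 44 days = June 1, 1998.
Next gap: 48 days. June 1, 1998 + 48 days = July 19, 1998.
Next gap: 52 days. July 19, 1998 + 52 days = September 9, 1998.
Next gap: 56 days. September 9, 1998 + 56 days = November 4, 1998.

November 4, 1998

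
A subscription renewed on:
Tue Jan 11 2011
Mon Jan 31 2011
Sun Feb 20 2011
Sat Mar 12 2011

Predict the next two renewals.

The spacing is 20, 20, 20 days — always 20 days.
Sat Mar 12 2011 + 20 days = Fri Apr 1 2011.
Fri Apr 1 2011 + 20 days = Thu Apr 21 2011.

Fri Apr 1 2011, Thu Apr 21 2011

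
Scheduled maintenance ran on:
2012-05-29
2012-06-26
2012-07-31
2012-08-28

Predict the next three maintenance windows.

2012-09-25, 2012-10-30, 2012-11-27

All Tuesdays; the gaps (28, 35, 28) vary with month length.
This is the last Tuesday of each month.
September 2012 ends with Tuesday 2012-09-25.
October 2012 ends with Tuesday 2012-10-30.
Last Tuesday of November 2012: 2012-11-27.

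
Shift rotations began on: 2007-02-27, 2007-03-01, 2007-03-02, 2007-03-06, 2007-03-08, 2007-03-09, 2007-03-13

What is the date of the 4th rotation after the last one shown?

2007-03-22

The gap pattern 2, 1, 4, 2, 1, 4 repeats every 3 events.
These are the Tuesdays, Thursdays and Fridays of each week.
The following Thursday is 2007-03-15.
Next Friday: 2007-03-16.
Next Tuesday: 2007-03-20.
The following Thursday is 2007-03-22.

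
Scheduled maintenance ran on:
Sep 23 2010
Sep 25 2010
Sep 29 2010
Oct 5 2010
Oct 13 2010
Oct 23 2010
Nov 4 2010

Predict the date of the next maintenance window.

Intervals are 2, 4, 6, 8, 10, 12 days — an arithmetic progression with common difference 2.
Next gap: 14 days. Nov 4 2010 + 14 days = Nov 18 2010.

Nov 18 2010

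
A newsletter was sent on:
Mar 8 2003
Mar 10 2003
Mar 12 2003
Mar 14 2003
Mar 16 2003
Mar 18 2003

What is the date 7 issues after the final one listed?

Every event comes 2 days after the last (2, 2, 2, 2, 2).
Mar 18 2003 + 2 days = Mar 20 2003.
Mar 20 2003 + 2 days = Mar 22 2003.
Mar 22 2003 + 2 days = Mar 24 2003.
Mar 24 2003 + 2 days = Mar 26 2003.
Mar 26 2003 + 2 days = Mar 28 2003.
Mar 28 2003 + 2 days = Mar 30 2003.
Mar 30 2003 + 2 days = Apr 1 2003.

Apr 1 2003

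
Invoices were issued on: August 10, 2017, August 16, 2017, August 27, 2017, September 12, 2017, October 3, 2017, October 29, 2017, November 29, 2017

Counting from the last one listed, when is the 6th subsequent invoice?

September 16, 2018

The spacing grows by 5 each time: 6, 11, 16, 21, 26, 31 days.
Next gap: 36 days. November 29, 2017 + 36 days = January 4, 2018.
Next gap: 41 days. January 4, 2018 + 41 days = February 14, 2018.
Next gap: 46 days. February 14, 2018 + 46 days = April 1, 2018.
Next gap: 51 days. April 1, 2018 + 51 days = May 22, 2018.
Next gap: 56 days. May 22, 2018 + 56 days = July 17, 2018.
Next gap: 61 days. July 17, 2018 + 61 days = September 16, 2018.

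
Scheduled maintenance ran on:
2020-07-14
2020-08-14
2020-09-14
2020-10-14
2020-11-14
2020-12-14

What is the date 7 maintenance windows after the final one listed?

2021-07-14

The day-of-month is always 14 (31, 31, 30, 31, 30 days between events).
So this recurs on the 14th of each month.
January 2021: 2021-01-14.
February 2021: 2021-02-14.
March 2021: 2021-03-14.
April 2021: 2021-04-14.
Next: May 2021 → 2021-05-14.
Next: June 2021 → 2021-06-14.
July 2021: 2021-07-14.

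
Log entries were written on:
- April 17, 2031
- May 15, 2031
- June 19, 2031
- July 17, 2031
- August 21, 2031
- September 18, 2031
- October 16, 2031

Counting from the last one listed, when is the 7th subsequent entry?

All dates are Thursdays, 28, 35, 28, 35, 28, 28 days apart.
Specifically, the 3rd Thursday of each month.
November 2031 — 3rd Thursday is November 20, 2031.
3rd Thursday of December 2031: December 18, 2031.
January 2032 — 3rd Thursday is January 15, 2032.
3rd Thursday of February 2032: February 19, 2032.
3rd Thursday of March 2032: March 18, 2032.
3rd Thursday of April 2032: April 15, 2032.
May 2032 — 3rd Thursday is May 20, 2032.

May 20, 2032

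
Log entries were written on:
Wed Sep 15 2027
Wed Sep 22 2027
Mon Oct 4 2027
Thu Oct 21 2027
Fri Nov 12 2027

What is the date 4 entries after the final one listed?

The spacing grows by 5 each time: 7, 12, 17, 22 days.
Next gap: 27 days. Fri Nov 12 2027 + 27 days = Thu Dec 9 2027.
Next gap: 32 days. Thu Dec 9 2027 + 32 days = Mon Jan 10 2028.
Next gap: 37 days. Mon Jan 10 2028 + 37 days = Wed Feb 16 2028.
Next gap: 42 days. Wed Feb 16 2028 + 42 days = Wed Mar 29 2028.

Wed Mar 29 2028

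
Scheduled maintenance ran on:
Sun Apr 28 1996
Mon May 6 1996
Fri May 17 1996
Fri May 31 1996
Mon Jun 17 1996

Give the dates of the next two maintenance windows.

Sun Jul 7 1996, Tue Jul 30 1996

The spacing grows by 3 each time: 8, 11, 14, 17 days.
Next gap: 20 days. Mon Jun 17 1996 + 20 days = Sun Jul 7 1996.
Next gap: 23 days. Sun Jul 7 1996 + 23 days = Tue Jul 30 1996.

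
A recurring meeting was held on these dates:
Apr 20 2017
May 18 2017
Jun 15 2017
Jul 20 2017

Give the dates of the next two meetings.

Aug 17 2017, Sep 21 2017

All dates are Thursdays, 28, 28, 35 days apart.
Specifically, the 3rd Thursday of each month.
August 2017 — 3rd Thursday is Aug 17 2017.
September 2017 — 3rd Thursday is Sep 21 2017.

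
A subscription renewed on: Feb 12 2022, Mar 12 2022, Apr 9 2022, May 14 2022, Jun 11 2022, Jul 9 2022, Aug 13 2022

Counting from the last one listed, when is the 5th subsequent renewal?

These are Saturdays at 28- or 35-day spacing (28, 28, 35, 28, 28, 35).
The pattern: 2nd Saturday of the month.
2nd Saturday of September 2022: Sep 10 2022.
2nd Saturday of October 2022: Oct 8 2022.
November 2022 — 2nd Saturday is Nov 12 2022.
December 2022 — 2nd Saturday is Dec 10 2022.
2nd Saturday of January 2023: Jan 14 2023.

Jan 14 2023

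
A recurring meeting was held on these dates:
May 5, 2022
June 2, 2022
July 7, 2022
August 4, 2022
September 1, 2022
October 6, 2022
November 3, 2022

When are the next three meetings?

December 1, 2022; January 5, 2023; February 2, 2023

These are Thursdays at 28- or 35-day spacing (28, 35, 28, 28, 35, 28).
The pattern: 1st Thursday of the month.
December 2022 — 1st Thursday is December 1, 2022.
January 2023 — 1st Thursday is January 5, 2023.
1st Thursday of February 2023: February 2, 2023.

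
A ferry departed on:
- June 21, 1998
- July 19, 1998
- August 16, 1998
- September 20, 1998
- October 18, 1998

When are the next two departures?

November 15, 1998; December 20, 1998

Gaps: 28, 28, 35, 28 days — a mix of 28 and 35. Every date is a Sunday.
Each is the 3rd Sunday of its month.
November 1998 — 3rd Sunday is November 15, 1998.
3rd Sunday of December 1998: December 20, 1998.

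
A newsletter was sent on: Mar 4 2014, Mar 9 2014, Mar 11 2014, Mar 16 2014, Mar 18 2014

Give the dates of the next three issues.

The gap pattern 5, 2, 5, 2 repeats every 2 events.
These are the Tuesdays and Sundays of each week.
Next Sunday: Mar 23 2014.
The following Tuesday is Mar 25 2014.
Next Sunday: Mar 30 2014.

Mar 23 2014, Mar 25 2014, Mar 30 2014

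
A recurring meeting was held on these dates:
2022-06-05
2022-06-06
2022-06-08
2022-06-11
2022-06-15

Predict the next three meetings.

2022-06-20, 2022-06-26, 2022-07-03

Gaps: 1, 2, 3, 4 days — each gap is 1 larger than the previous one.
Next gap: 5 days. 2022-06-15 + 5 days = 2022-06-20.
Next gap: 6 days. 2022-06-20 + 6 days = 2022-06-26.
Next gap: 7 days. 2022-06-26 + 7 days = 2022-07-03.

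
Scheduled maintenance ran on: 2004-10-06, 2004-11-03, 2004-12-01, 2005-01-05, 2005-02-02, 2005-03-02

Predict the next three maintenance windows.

Gaps: 28, 28, 35, 28, 28 days — a mix of 28 and 35. Every date is a Wednesday.
Each is the 1st Wednesday of its month.
April 2005 — 1st Wednesday is 2005-04-06.
1st Wednesday of May 2005: 2005-05-04.
1st Wednesday of June 2005: 2005-06-01.

2005-04-06, 2005-05-04, 2005-06-01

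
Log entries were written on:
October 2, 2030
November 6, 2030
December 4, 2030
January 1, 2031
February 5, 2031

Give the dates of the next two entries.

These are Wednesdays at 28- or 35-day spacing (35, 28, 28, 35).
The pattern: 1st Wednesday of the month.
March 2031 — 1st Wednesday is March 5, 2031.
1st Wednesday of April 2031: April 2, 2031.

March 5, 2031; April 2, 2031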